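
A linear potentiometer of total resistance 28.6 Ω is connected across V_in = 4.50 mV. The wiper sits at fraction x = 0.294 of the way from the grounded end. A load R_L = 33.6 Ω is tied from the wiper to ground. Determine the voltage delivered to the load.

V_out ≈ 1.12 mV

The pot divides into 20.19 Ω above the wiper and 8.408 Ω below.
Lower segment in parallel with the load: 8.408 ‖ 33.6 = 6.725 Ω.
V_out = 4.50 × 6.725/(20.19 + 6.725) = 1.124 mV.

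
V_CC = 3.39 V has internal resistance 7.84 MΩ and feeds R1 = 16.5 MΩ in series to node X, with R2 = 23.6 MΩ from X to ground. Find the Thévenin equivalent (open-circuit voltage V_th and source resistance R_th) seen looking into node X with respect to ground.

V_th ≈ 1.67 V, R_th ≈ 12.0 MΩ

R1' = 7.84 + 16.5 = 24.34 MΩ (source resistance + R1).
With X open, the divider is unloaded: V_th = 3.39 × 23.6/47.94 = 1.669 V.
Zeroing V_CC shorts the top of R1' to ground, so R_th = R1' ‖ R2 = 11.98 MΩ.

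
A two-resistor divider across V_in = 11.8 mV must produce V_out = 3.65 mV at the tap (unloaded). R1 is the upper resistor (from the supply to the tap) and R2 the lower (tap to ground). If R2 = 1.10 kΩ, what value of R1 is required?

R1 ≈ 2.46 kΩ

The divider ratio is R2/(R1+R2) = 3.65/11.8 = 0.3093.
So R1 = R2 · (V_in/V_out − 1) = 1.10 × (11.8/3.65 − 1) = 1.10 × 2.233 = 2.456 kΩ.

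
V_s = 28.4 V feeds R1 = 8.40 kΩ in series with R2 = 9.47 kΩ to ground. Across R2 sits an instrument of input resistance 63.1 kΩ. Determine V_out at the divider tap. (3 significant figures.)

V_out ≈ 14.1 V

The load sits in parallel with R2, giving an effective lower resistance R2' = R2·R_L/(R2+R_L) = 8.234 kΩ.
Now apply the divider: V_out = 28.4 × 0.4950 = 14.06 V.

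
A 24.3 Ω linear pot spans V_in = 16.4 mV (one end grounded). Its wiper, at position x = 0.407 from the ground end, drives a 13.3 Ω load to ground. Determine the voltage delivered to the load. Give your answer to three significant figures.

V_out ≈ 4.63 mV

The pot divides into 14.41 Ω above the wiper and 9.890 Ω below.
R_L loads the lower segment: effective lower R = 5.672 Ω.
Loaded-divider output: V_out = 16.4 × 0.2824 = 4.632 mV.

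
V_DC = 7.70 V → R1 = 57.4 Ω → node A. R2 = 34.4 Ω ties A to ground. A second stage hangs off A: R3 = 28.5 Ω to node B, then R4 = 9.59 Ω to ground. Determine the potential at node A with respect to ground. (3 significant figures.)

V_A ≈ 1.84 V

Looking into the second stage from A: R3 + R4 = 38.09 Ω appears in parallel with R2.
R2 ‖ (R3+R4) = 18.08 Ω.
V_A = 7.70 × 18.08/(57.4 + 18.08) = 1.844 V.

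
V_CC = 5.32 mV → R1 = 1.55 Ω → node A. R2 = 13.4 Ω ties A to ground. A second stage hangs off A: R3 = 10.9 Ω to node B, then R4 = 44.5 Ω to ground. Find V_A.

Looking into the second stage from A: R3 + R4 = 55.40 Ω appears in parallel with R2.
R2 ‖ (R3+R4) = 10.79 Ω.
V_A = 5.32 × 10.79/(1.55 + 10.79) = 4.652 mV.

V_A ≈ 4.65 mV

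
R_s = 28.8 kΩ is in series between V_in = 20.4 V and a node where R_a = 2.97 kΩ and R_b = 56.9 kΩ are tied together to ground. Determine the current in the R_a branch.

Combine the parallel branches: R_p = (1/2.97 + 1/56.9)⁻¹ = 2.823 kΩ.
V_A by voltage divider: V_A = 20.4 × 2.823/(28.8 + 2.823) = 1.821 V.
Branch current I = V_A/R_a = 1.821/2.97 = 0.6131 mA.

I ≈ 0.613 mA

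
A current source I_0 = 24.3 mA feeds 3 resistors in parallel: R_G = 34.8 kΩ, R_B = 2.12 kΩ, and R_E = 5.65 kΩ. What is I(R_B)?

Conductances: ΣG = 1/34.8 + 1/2.12 + 1/5.65 = 0.6774 (1/kΩ).
Current divider: I(R_B) = I_0 · G_k/ΣG = 24.3 × (0.4717/0.6774) = 24.3 × 0.6963 = 16.92 mA.

I ≈ 16.9 mA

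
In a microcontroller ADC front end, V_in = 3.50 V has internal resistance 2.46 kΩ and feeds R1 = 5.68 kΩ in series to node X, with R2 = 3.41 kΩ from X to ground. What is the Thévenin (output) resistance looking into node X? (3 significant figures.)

R1' = 2.46 + 5.68 = 8.140 kΩ (source resistance + R1).
With V_in suppressed (replaced by a short), R_th = R1' ‖ R2 = (8.140 × 3.41)/(8.140 + 3.41) = 2.403 kΩ.

R_th ≈ 2.40 kΩ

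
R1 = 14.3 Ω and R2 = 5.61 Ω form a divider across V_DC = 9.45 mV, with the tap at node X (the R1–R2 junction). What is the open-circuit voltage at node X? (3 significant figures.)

V_th ≈ 2.66 mV

With X open, the divider is unloaded: V_th = 9.45 × 5.61/19.91 = 2.663 mV.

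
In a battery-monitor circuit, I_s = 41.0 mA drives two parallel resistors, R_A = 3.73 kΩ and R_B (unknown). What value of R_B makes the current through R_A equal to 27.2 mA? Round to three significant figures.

Two-branch current divider: I_A = I_s · R_B/(R_A + R_B).
27.2/41.0 = R_B/(R_A + R_B) → R_B = R_A · (0.6634)/(1 − 0.6634) = 3.73 × 1.971 = 7.352 kΩ.

R_B ≈ 7.35 kΩ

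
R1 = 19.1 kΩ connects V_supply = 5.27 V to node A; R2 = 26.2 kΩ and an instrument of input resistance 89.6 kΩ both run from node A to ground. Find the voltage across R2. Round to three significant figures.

V_out ≈ 2.71 V

R2 ‖ R_L = (26.2 × 89.6)/(26.2 + 89.6) = 20.27 kΩ.
Then V_out = V_supply · R2'/(R1 + R2') = 5.27 × 20.27/39.37 = 2.713 V.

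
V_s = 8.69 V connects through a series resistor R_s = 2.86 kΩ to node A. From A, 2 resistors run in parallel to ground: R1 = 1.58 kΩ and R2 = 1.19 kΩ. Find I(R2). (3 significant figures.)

I ≈ 1.40 mA

Parallel bank: R_p = 1/(1/1.58 + 1/1.19) = 0.6788 kΩ.
V_A = 8.69 × 0.6788/3.539 = 1.667 V.
Branch current I = V_A/R2 = 1.667/1.19 = 1.401 mA.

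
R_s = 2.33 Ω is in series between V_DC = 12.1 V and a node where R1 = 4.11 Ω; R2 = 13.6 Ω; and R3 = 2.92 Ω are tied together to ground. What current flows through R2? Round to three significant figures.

Combine the parallel branches: R_p = (1/4.11 + 1/13.6 + 1/2.92)⁻¹ = 1.517 Ω.
V_A = 12.1 × 1.517/3.847 = 4.771 V.
I(R2) = V_A / R2 = 4.771/13.6 = 0.3508 A.
(Equivalently: I_total = 3.146 A, then current-divider fraction G_k/ΣG = 0.1115.)

I ≈ 0.351 A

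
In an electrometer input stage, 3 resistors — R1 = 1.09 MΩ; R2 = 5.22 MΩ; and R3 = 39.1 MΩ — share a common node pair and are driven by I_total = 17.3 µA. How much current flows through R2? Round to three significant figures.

I ≈ 2.92 µA

ΣG = 1/1.09 + 1/5.22 + 1/39.1 = 1.135.
By the current-divider rule, I = I_total · G_k/ΣG = 17.3 × 0.1688 = 2.921 µA.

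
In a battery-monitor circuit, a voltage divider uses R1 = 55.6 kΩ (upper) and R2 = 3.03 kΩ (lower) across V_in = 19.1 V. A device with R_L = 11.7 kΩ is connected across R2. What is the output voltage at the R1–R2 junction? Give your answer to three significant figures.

V_out ≈ 0.792 V

The load sits in parallel with R2, giving an effective lower resistance R2' = R2·R_L/(R2+R_L) = 2.407 kΩ.
Then V_out = V_in · R2'/(R1 + R2') = 19.1 × 2.407/58.01 = 0.7925 V.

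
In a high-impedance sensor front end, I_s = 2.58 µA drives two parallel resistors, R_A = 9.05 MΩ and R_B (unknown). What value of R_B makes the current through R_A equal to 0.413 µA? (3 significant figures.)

R_B ≈ 1.72 MΩ

In a two-way split, I_A/I_s = R_B/(R_A + R_B).
With f = 0.1601, R_B = R_A · f/(1−f) = 9.05 × 0.1906 = 1.725 MΩ.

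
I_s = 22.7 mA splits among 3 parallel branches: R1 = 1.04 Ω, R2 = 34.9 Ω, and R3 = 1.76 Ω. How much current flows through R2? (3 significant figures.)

I ≈ 0.417 mA

ΣG = 1/1.04 + 1/34.9 + 1/1.76 = 1.558.
Current divider: I(R2) = I_s · G_k/ΣG = 22.7 × (0.02865/1.558) = 22.7 × 0.01839 = 0.4174 mA.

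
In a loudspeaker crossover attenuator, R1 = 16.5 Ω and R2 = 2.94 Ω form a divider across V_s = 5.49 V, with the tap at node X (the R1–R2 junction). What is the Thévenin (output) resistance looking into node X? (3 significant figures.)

R_th ≈ 2.50 Ω

Looking into X with the source shorted: R_th = R1·R2/(R1+R2) = 16.50 × 2.94/19.44 = 2.495 Ω.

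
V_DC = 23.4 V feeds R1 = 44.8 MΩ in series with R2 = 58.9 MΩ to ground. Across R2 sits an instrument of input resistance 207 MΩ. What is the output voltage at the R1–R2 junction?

V_out ≈ 11.8 V

First combine the lower leg with the load: R2 ‖ R_L = 45.85 MΩ.
Voltage divider with the loaded lower leg: V_out = 23.4 × 45.85/(44.8 + 45.85) = 23.4 × 0.5058 = 11.84 V.
(Unloaded it would be 13.3 V; the load pulls it down.)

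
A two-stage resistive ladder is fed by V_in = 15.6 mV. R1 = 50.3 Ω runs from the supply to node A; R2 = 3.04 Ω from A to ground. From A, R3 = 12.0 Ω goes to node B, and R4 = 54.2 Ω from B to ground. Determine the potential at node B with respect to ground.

Looking into the second stage from A: R3 + R4 = 66.20 Ω appears in parallel with R2.
Effective lower resistance at A: R2 ‖ 66.20 = 2.907 Ω.
First divider: V_A = V_in · 2.907/(50.3 + 2.907) = 0.8522 mV.
Then the unloaded second divider: V_B = V_A × R4/(R3+R4) = 0.8522 × 0.8187 = 0.6977 mV.

V_B ≈ 0.698 mV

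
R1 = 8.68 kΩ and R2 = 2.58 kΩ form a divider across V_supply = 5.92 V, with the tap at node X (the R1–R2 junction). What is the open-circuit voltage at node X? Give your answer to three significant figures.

V_th ≈ 1.36 V

V_th is the unloaded tap voltage: V_supply · R2/(R1+R2) = 5.92 × 0.2291 = 1.356 V.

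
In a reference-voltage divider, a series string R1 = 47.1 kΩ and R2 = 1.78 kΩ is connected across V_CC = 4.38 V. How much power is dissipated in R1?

ΣR = 48.88 kΩ → I = 4.38/48.88 = 0.08961 mA.
P = I²R = 0.008029 × 47.1 = 0.3782 mW.

P ≈ 0.378 mW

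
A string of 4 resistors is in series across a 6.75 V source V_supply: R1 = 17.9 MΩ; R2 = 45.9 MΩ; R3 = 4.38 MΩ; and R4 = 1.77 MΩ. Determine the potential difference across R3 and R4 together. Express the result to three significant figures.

V ≈ 0.593 V

ΣR = 17.9 + 45.9 + 4.38 + 1.77 = 69.95 MΩ.
R_{R3..R4} = 4.38 + 1.77 = 6.150 MΩ.
By the voltage-divider rule, V = 6.75 × 6.150/69.95 = 0.5935 V.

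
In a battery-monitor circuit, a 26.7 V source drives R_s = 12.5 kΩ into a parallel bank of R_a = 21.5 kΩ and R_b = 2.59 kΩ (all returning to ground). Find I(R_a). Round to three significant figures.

Combine the parallel branches: R_p = (1/21.5 + 1/2.59)⁻¹ = 2.312 kΩ.
V_A by voltage divider: V_A = 26.7 × 2.312/(12.5 + 2.312) = 4.167 V.
Branch current I = V_A/R_a = 4.167/21.5 = 0.1938 mA.

I ≈ 0.194 mA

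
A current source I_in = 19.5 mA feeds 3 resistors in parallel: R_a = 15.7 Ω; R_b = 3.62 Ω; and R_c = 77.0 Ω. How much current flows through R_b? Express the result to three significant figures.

I ≈ 15.3 mA

Total conductance ΣG = 1/15.7 + 1/3.62 + 1/77.0 = 0.3529 (units of 1/Ω).
R_b takes the fraction G_k/ΣG = 0.2762/0.3529 = 0.7827, so I = 19.5 × 0.7827 = 15.26 mA.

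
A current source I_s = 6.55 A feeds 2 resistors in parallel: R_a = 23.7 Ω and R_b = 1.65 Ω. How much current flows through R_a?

I ≈ 0.426 A

With just two branches, the current splits inversely with resistance.
So I = 6.55 × 1.65/25.35 = 0.4263 A.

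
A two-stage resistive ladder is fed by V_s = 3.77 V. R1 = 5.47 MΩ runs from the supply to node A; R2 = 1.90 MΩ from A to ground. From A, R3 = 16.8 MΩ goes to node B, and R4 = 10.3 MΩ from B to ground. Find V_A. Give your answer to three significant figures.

V_A ≈ 0.924 V

The second stage (R3 + R4 = 27.10 MΩ) loads node A in parallel with R2.
Effective lower resistance at A: R2 ‖ 27.10 = 1.776 MΩ.
First divider: V_A = V_s · 1.776/(5.47 + 1.776) = 0.9238 V.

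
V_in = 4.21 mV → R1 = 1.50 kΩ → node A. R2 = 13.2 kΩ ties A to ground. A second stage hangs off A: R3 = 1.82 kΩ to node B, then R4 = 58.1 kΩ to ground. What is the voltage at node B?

V_B ≈ 3.58 mV

Looking into the second stage from A: R3 + R4 = 59.92 kΩ appears in parallel with R2.
R2 ‖ (R3+R4) = 10.82 kΩ.
First divider: V_A = V_in · 10.82/(1.50 + 10.82) = 3.697 mV.
Stage 2 is unloaded, so V_B = V_A · R4/(R3+R4) = 3.697 × 58.1/59.92 = 3.585 mV.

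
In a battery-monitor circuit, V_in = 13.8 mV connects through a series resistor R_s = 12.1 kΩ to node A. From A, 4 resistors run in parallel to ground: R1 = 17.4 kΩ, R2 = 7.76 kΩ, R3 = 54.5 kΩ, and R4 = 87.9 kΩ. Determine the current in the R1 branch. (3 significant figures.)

I ≈ 0.219 µA

Parallel bank: R_p = 1/(1/17.4 + 1/7.76 + 1/54.5 + 1/87.9) = 4.628 kΩ.
V_A = 13.8 × 4.628/16.73 = 3.818 mV.
I(R1) = V_A / R1 = 3.818/17.4 = 0.2194 µA.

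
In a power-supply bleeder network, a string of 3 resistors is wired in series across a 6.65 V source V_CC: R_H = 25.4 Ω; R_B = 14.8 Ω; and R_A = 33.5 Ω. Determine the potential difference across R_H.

V ≈ 2.29 V

Series total: ΣR = 25.4 + 14.8 + 33.5 = 73.70 Ω.
V = V_CC · R/ΣR = 6.65 × 0.3446 = 2.292 V.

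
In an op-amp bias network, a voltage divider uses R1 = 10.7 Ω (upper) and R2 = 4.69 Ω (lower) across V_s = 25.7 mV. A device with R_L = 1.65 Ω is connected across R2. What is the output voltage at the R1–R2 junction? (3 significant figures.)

V_out ≈ 2.63 mV

The load sits in parallel with R2, giving an effective lower resistance R2' = R2·R_L/(R2+R_L) = 1.221 Ω.
Now apply the divider: V_out = 25.7 × 0.1024 = 2.631 mV.
(Unloaded it would be 7.83 mV; the load pulls it down.)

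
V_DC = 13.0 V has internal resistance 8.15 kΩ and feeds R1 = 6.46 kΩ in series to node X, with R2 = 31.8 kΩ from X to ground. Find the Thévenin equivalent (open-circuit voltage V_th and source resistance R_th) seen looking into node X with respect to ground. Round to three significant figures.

V_th ≈ 8.91 V, R_th ≈ 10.0 kΩ

R1' = 8.15 + 6.46 = 14.61 kΩ (source resistance + R1).
Open-circuit (no load on X): V_th = V_DC · R2/(R1' + R2) = 13.0 × 31.8/(14.61 + 31.8) = 8.908 V.
Looking into X with the source shorted: R_th = R1'·R2/(R1'+R2) = 14.61 × 31.8/46.41 = 10.01 kΩ.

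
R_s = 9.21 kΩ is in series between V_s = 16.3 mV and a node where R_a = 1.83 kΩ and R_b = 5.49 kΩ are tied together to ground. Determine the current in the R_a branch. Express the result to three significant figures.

Combine the parallel branches: R_p = (1/1.83 + 1/5.49)⁻¹ = 1.373 kΩ.
V_A by voltage divider: V_A = 16.3 × 1.373/(9.21 + 1.373) = 2.114 mV.
Branch current I = V_A/R_a = 2.114/1.83 = 1.155 µA.
(Check via current divider: I_total = 1.540 µA; share G_k/ΣG = 0.7500 → same result.)

I ≈ 1.16 µA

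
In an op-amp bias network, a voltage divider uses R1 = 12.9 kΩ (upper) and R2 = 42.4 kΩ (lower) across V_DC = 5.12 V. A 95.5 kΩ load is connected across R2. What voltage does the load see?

V_out ≈ 3.56 V

The load sits in parallel with R2, giving an effective lower resistance R2' = R2·R_L/(R2+R_L) = 29.36 kΩ.
Voltage divider with the loaded lower leg: V_out = 5.12 × 29.36/(12.9 + 29.36) = 5.12 × 0.6948 = 3.557 V.
(Unloaded it would be 3.93 V; the load pulls it down.)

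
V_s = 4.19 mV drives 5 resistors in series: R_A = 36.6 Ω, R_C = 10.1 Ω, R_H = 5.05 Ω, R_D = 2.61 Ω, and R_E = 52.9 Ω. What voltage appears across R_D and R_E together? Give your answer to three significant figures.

Series total: ΣR = 36.6 + 10.1 + 5.05 + 2.61 + 52.9 = 107.3 Ω.
R_{R_D..R_E} = 2.61 + 52.9 = 55.51 Ω.
Voltage divider: V = V_s · (55.51 / 107.3) = 4.19 × 0.5175 = 2.168 mV.

V ≈ 2.17 mV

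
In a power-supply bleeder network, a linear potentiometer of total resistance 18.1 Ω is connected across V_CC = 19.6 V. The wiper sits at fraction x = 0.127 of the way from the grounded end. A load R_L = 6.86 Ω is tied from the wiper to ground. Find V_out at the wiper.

V_out ≈ 1.93 V

The pot divides into 15.80 Ω above the wiper and 2.299 Ω below.
R_L loads the lower segment: effective lower R = 1.722 Ω.
V_out = 19.6 × 1.722/(15.80 + 1.722) = 1.926 V.
(Unloaded: V_out = x·V_CC = 2.49 V.)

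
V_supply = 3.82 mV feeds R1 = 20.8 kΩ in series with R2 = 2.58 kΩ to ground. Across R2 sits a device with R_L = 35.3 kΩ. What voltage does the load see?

V_out ≈ 0.396 mV

First combine the lower leg with the load: R2 ‖ R_L = 2.404 kΩ.
Now apply the divider: V_out = 3.82 × 0.1036 = 0.3958 mV.
(Unloaded it would be 0.422 mV; the load pulls it down.)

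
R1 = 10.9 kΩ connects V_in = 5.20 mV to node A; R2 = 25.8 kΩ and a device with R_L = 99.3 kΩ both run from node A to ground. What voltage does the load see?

First combine the lower leg with the load: R2 ‖ R_L = 20.48 kΩ.
Voltage divider with the loaded lower leg: V_out = 5.20 × 20.48/(10.9 + 20.48) = 5.20 × 0.6526 = 3.394 mV.
(Unloaded it would be 3.66 mV; the load pulls it down.)

V_out ≈ 3.39 mV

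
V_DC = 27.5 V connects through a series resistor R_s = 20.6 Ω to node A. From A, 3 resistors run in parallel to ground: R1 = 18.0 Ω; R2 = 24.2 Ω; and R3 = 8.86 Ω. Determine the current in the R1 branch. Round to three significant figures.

I ≈ 0.287 A

Combine the parallel branches: R_p = (1/18.0 + 1/24.2 + 1/8.86)⁻¹ = 4.768 Ω.
V_A by voltage divider: V_A = 27.5 × 4.768/(20.6 + 4.768) = 5.168 V.
I(R1) = V_A / R1 = 5.168/18.0 = 0.2871 A.
(Equivalently: I_total = 1.084 A, then current-divider fraction G_k/ΣG = 0.2649.)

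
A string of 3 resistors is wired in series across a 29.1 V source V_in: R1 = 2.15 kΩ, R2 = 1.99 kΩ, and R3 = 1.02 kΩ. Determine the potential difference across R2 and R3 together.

V ≈ 17.0 V

ΣR = 2.15 + 1.99 + 1.02 = 5.160 kΩ.
R_{R2..R3} = 1.99 + 1.02 = 3.010 kΩ.
By the voltage-divider rule, V = 29.1 × 3.010/5.160 = 16.97 V.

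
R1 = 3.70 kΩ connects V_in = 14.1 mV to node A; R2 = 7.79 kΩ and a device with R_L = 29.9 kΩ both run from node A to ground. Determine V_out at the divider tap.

V_out ≈ 8.82 mV

R2 ‖ R_L = (7.79 × 29.9)/(7.79 + 29.9) = 6.180 kΩ.
Now apply the divider: V_out = 14.1 × 0.6255 = 8.820 mV.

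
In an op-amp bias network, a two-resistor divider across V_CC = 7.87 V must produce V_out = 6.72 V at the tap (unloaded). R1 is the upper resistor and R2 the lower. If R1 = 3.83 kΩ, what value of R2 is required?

Required fraction k = V_out/V_CC = 0.8539.
R2 = R1 · 0.8539/(1 − 0.8539) = 22.38 kΩ.

R2 ≈ 22.4 kΩ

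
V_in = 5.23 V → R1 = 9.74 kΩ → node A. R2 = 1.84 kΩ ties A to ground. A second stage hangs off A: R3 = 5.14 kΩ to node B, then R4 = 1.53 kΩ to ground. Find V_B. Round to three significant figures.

V_B ≈ 0.155 V

Looking into the second stage from A: R3 + R4 = 6.670 kΩ appears in parallel with R2.
Effective lower resistance at A: R2 ‖ 6.670 = 1.442 kΩ.
V_A = 5.23 × 1.442/(9.74 + 1.442) = 0.6745 V.
Stage 2 is unloaded, so V_B = V_A · R4/(R3+R4) = 0.6745 × 1.53/6.670 = 0.1547 V.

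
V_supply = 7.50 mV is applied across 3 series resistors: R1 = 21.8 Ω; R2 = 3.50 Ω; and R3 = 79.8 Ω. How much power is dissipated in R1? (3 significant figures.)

The common current is I = 7.50/105.1 = 0.07136 mA.
V(R1) = I·R = 1.556 mV; P = V·I = 1.556 × 0.07136 = 0.1110 µW.

P ≈ 0.111 µW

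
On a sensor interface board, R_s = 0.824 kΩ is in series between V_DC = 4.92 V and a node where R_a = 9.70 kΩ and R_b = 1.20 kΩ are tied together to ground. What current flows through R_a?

Parallel bank: R_p = 1/(1/9.70 + 1/1.20) = 1.068 kΩ.
V_A by voltage divider: V_A = 4.92 × 1.068/(0.824 + 1.068) = 2.777 V.
Branch current I = V_A/R_a = 2.777/9.70 = 0.2863 mA.
(Equivalently: I_total = 2.601 mA, then current-divider fraction G_k/ΣG = 0.1101.)

I ≈ 0.286 mA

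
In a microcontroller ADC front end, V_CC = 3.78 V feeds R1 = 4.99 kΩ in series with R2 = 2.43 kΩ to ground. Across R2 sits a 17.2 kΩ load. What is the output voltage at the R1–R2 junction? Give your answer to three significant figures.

R2 ‖ R_L = (2.43 × 17.2)/(2.43 + 17.2) = 2.129 kΩ.
Voltage divider with the loaded lower leg: V_out = 3.78 × 2.129/(4.99 + 2.129) = 3.78 × 0.2991 = 1.131 V.

V_out ≈ 1.13 V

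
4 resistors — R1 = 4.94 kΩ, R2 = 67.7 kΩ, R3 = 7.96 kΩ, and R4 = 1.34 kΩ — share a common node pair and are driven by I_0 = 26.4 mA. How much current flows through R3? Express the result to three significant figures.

I ≈ 3.05 mA

Conductances: ΣG = 1/4.94 + 1/67.7 + 1/7.96 + 1/1.34 = 1.089 (1/kΩ).
By the current-divider rule, I = I_0 · G_k/ΣG = 26.4 × 0.1154 = 3.045 mA.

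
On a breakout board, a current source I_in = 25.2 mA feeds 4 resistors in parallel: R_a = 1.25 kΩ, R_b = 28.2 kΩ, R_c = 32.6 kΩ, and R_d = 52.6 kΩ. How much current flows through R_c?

ΣG = 1/1.25 + 1/28.2 + 1/32.6 + 1/52.6 = 0.8851.
Current divider: I(R_c) = I_in · G_k/ΣG = 25.2 × (0.03067/0.8851) = 25.2 × 0.03466 = 0.8733 mA.

I ≈ 0.873 mA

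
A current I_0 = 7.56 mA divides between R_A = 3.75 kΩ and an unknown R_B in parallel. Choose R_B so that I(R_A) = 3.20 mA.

R_B ≈ 2.75 kΩ

The fraction through R_A equals R_B/(R_A+R_B).
3.20/7.56 = R_B/(R_A + R_B) → R_B = R_A · (0.4233)/(1 − 0.4233) = 3.75 × 0.7339 = 2.752 kΩ.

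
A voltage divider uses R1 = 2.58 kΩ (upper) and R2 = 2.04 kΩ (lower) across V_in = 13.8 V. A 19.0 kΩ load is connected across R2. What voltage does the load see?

The load sits in parallel with R2, giving an effective lower resistance R2' = R2·R_L/(R2+R_L) = 1.842 kΩ.
Then V_out = V_in · R2'/(R1 + R2') = 13.8 × 1.842/4.422 = 5.749 V.

V_out ≈ 5.75 V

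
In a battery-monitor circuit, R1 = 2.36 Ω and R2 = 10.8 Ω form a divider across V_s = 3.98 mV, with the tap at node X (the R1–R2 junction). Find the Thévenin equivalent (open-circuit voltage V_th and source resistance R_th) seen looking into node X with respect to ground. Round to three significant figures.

V_th ≈ 3.27 mV, R_th ≈ 1.94 Ω

Open-circuit (no load on X): V_th = V_s · R2/(R1 + R2) = 3.98 × 10.8/(2.360 + 10.8) = 3.266 mV.
With V_s suppressed (replaced by a short), R_th = R1 ‖ R2 = (2.360 × 10.8)/(2.360 + 10.8) = 1.937 Ω.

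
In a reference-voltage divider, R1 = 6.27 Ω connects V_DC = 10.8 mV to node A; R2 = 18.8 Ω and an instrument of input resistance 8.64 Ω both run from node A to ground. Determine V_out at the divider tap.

The load sits in parallel with R2, giving an effective lower resistance R2' = R2·R_L/(R2+R_L) = 5.920 Ω.
Now apply the divider: V_out = 10.8 × 0.4856 = 5.245 mV.
(Unloaded it would be 8.10 mV; the load pulls it down.)

V_out ≈ 5.24 mV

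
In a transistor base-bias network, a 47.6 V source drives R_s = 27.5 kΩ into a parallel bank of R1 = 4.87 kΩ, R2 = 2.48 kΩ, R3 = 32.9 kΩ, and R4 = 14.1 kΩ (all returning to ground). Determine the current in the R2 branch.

Parallel bank: R_p = 1/(1/4.87 + 1/2.48 + 1/32.9 + 1/14.1) = 1.409 kΩ.
V_A = 47.6 × 1.409/28.91 = 2.319 V.
Branch current I = V_A/R2 = 2.319/2.48 = 0.9353 mA.
(Equivalently: I_total = 1.647 mA, then current-divider fraction G_k/ΣG = 0.5680.)

I ≈ 0.935 mA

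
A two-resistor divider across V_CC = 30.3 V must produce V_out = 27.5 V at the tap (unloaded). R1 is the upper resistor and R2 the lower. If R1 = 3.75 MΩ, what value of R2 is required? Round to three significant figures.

V_out/V_CC = R2/(R1+R2) = 0.9076.
R2 = R1 · 0.9076/(1 − 0.9076) = 36.83 MΩ.

R2 ≈ 36.8 MΩ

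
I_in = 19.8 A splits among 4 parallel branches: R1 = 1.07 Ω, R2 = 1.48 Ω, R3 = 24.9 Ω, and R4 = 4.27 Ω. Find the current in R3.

Total conductance ΣG = 1/1.07 + 1/1.48 + 1/24.9 + 1/4.27 = 1.885 (units of 1/Ω).
R3 takes the fraction G_k/ΣG = 0.04016/1.885 = 0.02131, so I = 19.8 × 0.02131 = 0.4219 A.

I ≈ 0.422 A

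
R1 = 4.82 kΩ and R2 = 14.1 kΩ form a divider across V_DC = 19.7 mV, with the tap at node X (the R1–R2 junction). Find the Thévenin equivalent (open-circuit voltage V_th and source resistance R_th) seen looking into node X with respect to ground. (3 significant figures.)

V_th ≈ 14.7 mV, R_th ≈ 3.59 kΩ

V_th is the unloaded tap voltage: V_DC · R2/(R1+R2) = 19.7 × 0.7452 = 14.68 mV.
With V_DC suppressed (replaced by a short), R_th = R1 ‖ R2 = (4.820 × 14.1)/(4.820 + 14.1) = 3.592 kΩ.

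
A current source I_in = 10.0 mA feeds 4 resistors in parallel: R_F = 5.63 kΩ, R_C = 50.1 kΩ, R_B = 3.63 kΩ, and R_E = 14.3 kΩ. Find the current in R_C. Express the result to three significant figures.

I ≈ 0.368 mA

ΣG = 1/5.63 + 1/50.1 + 1/3.63 + 1/14.3 = 0.5430.
R_C takes the fraction G_k/ΣG = 0.01996/0.5430 = 0.03676, so I = 10.0 × 0.03676 = 0.3676 mA.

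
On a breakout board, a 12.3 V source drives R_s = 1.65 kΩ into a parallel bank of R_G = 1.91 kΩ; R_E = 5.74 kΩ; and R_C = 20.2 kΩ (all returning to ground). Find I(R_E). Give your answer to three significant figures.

I ≈ 0.960 mA

Parallel bank: R_p = 1/(1/1.91 + 1/5.74 + 1/20.2) = 1.338 kΩ.
Node voltage V_A = V_supply · R_p/(R_s + R_p) = 12.3 × 0.4478 = 5.508 V.
Branch current I = V_A/R_E = 5.508/5.74 = 0.9596 mA.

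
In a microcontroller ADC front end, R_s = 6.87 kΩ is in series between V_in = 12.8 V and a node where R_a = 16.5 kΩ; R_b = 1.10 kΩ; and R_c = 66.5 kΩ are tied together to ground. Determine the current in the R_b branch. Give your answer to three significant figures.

Combine the parallel branches: R_p = (1/16.5 + 1/1.10 + 1/66.5)⁻¹ = 1.016 kΩ.
V_A = 12.8 × 1.016/7.886 = 1.648 V.
I(R_b) = V_A / R_b = 1.648/1.10 = 1.499 mA.

I ≈ 1.50 mA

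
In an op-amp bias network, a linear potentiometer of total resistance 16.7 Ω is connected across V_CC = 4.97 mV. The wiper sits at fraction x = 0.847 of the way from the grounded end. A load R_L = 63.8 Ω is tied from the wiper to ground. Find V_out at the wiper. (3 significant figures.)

Lower segment x·R_p = 14.14 Ω; upper segment (1−x)·R_p = 2.555 Ω.
(x·R_p) ‖ R_L = 11.58 Ω.
Loaded-divider output: V_out = 4.97 × 0.8192 = 4.071 mV.
(Unloaded: V_out = x·V_CC = 4.21 mV.)

V_out ≈ 4.07 mV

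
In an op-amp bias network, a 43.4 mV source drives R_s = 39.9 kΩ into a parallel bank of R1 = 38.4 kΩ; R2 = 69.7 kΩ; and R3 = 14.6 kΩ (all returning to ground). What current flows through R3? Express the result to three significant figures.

Parallel bank: R_p = 1/(1/38.4 + 1/69.7 + 1/14.6) = 9.184 kΩ.
V_A by voltage divider: V_A = 43.4 × 9.184/(39.9 + 9.184) = 8.121 mV.
I(R3) = V_A / R3 = 8.121/14.6 = 0.5562 µA.

I ≈ 0.556 µA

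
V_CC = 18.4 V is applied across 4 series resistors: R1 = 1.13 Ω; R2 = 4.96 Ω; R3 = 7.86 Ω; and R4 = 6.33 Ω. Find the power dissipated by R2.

P ≈ 4.08 W

The common current is I = 18.4/20.28 = 0.9073 A.
P(R2) = I²·R2 = (0.9073)² × 4.96 = 4.083 W.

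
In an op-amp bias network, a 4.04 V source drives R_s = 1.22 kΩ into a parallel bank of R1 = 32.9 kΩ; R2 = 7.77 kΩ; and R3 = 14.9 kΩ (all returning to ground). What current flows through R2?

I ≈ 0.407 mA

Combine the parallel branches: R_p = (1/32.9 + 1/7.77 + 1/14.9)⁻¹ = 4.421 kΩ.
Node voltage V_A = V_in · R_p/(R_s + R_p) = 4.04 × 0.7837 = 3.166 V.
Branch current I = V_A/R2 = 3.166/7.77 = 0.4075 mA.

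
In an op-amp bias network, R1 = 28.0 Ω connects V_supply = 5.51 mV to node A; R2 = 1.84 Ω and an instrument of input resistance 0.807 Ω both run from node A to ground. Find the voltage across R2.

V_out ≈ 0.108 mV

The load sits in parallel with R2, giving an effective lower resistance R2' = R2·R_L/(R2+R_L) = 0.5610 Ω.
Then V_out = V_supply · R2'/(R1 + R2') = 5.51 × 0.5610/28.56 = 0.1082 mV.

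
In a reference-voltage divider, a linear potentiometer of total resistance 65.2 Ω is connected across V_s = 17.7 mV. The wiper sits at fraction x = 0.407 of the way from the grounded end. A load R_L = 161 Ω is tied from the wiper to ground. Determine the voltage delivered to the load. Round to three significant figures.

Lower segment x·R_p = 26.54 Ω; upper segment (1−x)·R_p = 38.66 Ω.
R_L loads the lower segment: effective lower R = 22.78 Ω.
V_out = 17.7 × 22.78/(38.66 + 22.78) = 6.562 mV.

V_out ≈ 6.56 mV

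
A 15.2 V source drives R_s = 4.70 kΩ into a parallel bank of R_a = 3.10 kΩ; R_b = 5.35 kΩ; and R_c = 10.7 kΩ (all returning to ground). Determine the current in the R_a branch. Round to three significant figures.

I ≈ 1.28 mA

Equivalent of the parallel group: R_p = 1.659 kΩ.
Node voltage V_A = V_in · R_p/(R_s + R_p) = 15.2 × 0.2608 = 3.965 V.
Branch current I = V_A/R_a = 3.965/3.10 = 1.279 mA.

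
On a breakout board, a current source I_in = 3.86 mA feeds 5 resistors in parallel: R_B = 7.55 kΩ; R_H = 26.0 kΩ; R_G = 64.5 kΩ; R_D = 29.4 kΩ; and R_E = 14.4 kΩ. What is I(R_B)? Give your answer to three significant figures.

ΣG = 1/7.55 + 1/26.0 + 1/64.5 + 1/29.4 + 1/14.4 = 0.2899.
Current divider: I(R_B) = I_in · G_k/ΣG = 3.86 × (0.1325/0.2899) = 3.86 × 0.4569 = 1.764 mA.

I ≈ 1.76 mA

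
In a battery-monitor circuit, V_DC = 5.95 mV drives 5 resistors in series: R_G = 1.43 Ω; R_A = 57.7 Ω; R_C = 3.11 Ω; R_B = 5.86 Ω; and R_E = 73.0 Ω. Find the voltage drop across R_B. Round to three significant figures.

Total series resistance ΣR = 1.43 + 57.7 + 3.11 + 5.86 + 73.0 = 141.1 Ω.
Voltage divider: V = V_DC · (5.860 / 141.1) = 5.95 × 0.04153 = 0.2471 mV.

V ≈ 0.247 mV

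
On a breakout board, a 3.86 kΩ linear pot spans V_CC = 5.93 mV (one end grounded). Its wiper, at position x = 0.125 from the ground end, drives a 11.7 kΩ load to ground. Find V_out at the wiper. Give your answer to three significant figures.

Split the track: R_lower = x·R_p = 0.4825 kΩ, R_upper = (1−x)·R_p = 3.377 kΩ.
(x·R_p) ‖ R_L = 0.4634 kΩ.
V_out = 5.93 × 0.4634/(3.377 + 0.4634) = 0.7154 mV.
(Unloaded: V_out = x·V_CC = 0.741 mV.)

V_out ≈ 0.715 mV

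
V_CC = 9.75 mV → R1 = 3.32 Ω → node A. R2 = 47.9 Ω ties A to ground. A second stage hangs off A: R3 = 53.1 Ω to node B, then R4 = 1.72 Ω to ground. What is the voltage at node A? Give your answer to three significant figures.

The second stage (R3 + R4 = 54.82 Ω) loads node A in parallel with R2.
R2 ‖ (R3+R4) = 25.56 Ω.
So V_A = 9.75 × 0.8851 = 8.629 mV.

V_A ≈ 8.63 mV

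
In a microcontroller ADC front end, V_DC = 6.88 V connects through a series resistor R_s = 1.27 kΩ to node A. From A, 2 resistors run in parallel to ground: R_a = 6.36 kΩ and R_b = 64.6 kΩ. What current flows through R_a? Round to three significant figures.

I ≈ 0.887 mA

Equivalent of the parallel group: R_p = 5.790 kΩ.
V_A = 6.88 × 5.790/7.060 = 5.642 V.
I(R_a) = V_A / R_a = 5.642/6.36 = 0.8872 mA.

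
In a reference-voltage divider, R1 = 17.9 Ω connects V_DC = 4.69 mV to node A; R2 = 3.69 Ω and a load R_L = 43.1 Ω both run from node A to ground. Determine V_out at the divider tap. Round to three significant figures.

V_out ≈ 0.748 mV

The load sits in parallel with R2, giving an effective lower resistance R2' = R2·R_L/(R2+R_L) = 3.399 Ω.
Now apply the divider: V_out = 4.69 × 0.1596 = 0.7485 mV.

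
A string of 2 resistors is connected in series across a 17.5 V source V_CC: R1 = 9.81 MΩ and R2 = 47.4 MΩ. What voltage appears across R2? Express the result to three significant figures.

Series total: ΣR = 9.81 + 47.4 = 57.21 MΩ.
Voltage divider: V = V_CC · (47.40 / 57.21) = 17.5 × 0.8285 = 14.50 V.

V ≈ 14.5 V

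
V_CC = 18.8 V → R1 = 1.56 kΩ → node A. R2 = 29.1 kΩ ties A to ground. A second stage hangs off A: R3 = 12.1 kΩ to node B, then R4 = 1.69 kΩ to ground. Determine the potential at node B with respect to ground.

Looking into the second stage from A: R3 + R4 = 13.79 kΩ appears in parallel with R2.
R2 ‖ (R3+R4) = 9.356 kΩ.
V_A = 18.8 × 9.356/(1.56 + 9.356) = 16.11 V.
V_B = V_A × 0.1226 = 1.975 V.

V_B ≈ 1.97 V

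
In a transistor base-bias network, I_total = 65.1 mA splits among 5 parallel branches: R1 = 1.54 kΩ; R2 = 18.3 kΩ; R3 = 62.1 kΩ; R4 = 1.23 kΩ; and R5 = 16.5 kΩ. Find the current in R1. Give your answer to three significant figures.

I ≈ 26.5 mA

Total conductance ΣG = 1/1.54 + 1/18.3 + 1/62.1 + 1/1.23 + 1/16.5 = 1.594 (units of 1/kΩ).
R1 takes the fraction G_k/ΣG = 0.6494/1.594 = 0.4074, so I = 65.1 × 0.4074 = 26.52 mA.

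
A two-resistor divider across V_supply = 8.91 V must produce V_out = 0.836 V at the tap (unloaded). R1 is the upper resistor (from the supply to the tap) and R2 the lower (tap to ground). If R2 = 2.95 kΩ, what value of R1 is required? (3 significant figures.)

The divider ratio is R2/(R1+R2) = 0.836/8.91 = 0.09383.
Rearranging, R1 = R2·(1−k)/k = 2.95 × 9.658 = 28.49 kΩ.

R1 ≈ 28.5 kΩ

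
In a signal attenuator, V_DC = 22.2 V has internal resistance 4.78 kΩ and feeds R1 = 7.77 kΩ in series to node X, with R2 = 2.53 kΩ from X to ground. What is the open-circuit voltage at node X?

R1' = 4.78 + 7.77 = 12.55 kΩ (source resistance + R1).
V_th is the unloaded tap voltage: V_DC · R2/(R1'+R2) = 22.2 × 0.1678 = 3.725 V.

V_th ≈ 3.72 V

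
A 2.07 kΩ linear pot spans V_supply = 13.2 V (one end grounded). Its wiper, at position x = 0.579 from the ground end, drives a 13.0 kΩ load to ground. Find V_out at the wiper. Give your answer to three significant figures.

V_out ≈ 7.36 V

The pot divides into 0.8715 kΩ above the wiper and 1.199 kΩ below.
(x·R_p) ‖ R_L = 1.097 kΩ.
Then V_out = V_supply · 1.097/(0.8715 + 1.097) = 7.357 V.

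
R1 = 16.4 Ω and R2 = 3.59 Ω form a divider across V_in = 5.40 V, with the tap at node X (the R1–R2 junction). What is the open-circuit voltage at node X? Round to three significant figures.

V_th ≈ 0.970 V

V_th is the unloaded tap voltage: V_in · R2/(R1+R2) = 5.40 × 0.1796 = 0.9698 V.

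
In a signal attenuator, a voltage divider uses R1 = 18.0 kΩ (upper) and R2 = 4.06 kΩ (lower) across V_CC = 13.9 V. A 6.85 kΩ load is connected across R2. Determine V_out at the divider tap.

V_out ≈ 1.72 V

First combine the lower leg with the load: R2 ‖ R_L = 2.549 kΩ.
Voltage divider with the loaded lower leg: V_out = 13.9 × 2.549/(18.0 + 2.549) = 13.9 × 0.1241 = 1.724 V.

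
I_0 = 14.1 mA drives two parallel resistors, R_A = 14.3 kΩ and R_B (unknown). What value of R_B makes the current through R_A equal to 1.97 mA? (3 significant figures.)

R_B ≈ 2.32 kΩ

The fraction through R_A equals R_B/(R_A+R_B).
1.97/14.1 = R_B/(R_A + R_B) → R_B = R_A · (0.1397)/(1 − 0.1397) = 14.3 × 0.1624 = 2.322 kΩ.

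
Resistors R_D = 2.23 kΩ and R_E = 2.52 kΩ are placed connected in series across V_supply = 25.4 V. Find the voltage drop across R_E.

V ≈ 13.5 V

Series total: ΣR = 2.23 + 2.52 = 4.750 kΩ.
Voltage divider: V = V_supply · (2.520 / 4.750) = 25.4 × 0.5305 = 13.48 V.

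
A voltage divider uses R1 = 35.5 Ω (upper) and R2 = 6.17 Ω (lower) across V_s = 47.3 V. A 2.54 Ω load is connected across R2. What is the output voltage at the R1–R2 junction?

First combine the lower leg with the load: R2 ‖ R_L = 1.799 Ω.
Then V_out = V_s · R2'/(R1 + R2') = 47.3 × 1.799/37.30 = 2.282 V.

V_out ≈ 2.28 V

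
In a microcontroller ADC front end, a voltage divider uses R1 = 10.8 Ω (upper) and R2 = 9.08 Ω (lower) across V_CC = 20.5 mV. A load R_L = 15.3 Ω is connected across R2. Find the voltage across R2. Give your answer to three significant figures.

V_out ≈ 7.08 mV

R2 ‖ R_L = (9.08 × 15.3)/(9.08 + 15.3) = 5.698 Ω.
Voltage divider with the loaded lower leg: V_out = 20.5 × 5.698/(10.8 + 5.698) = 20.5 × 0.3454 = 7.080 mV.
(Unloaded it would be 9.36 mV; the load pulls it down.)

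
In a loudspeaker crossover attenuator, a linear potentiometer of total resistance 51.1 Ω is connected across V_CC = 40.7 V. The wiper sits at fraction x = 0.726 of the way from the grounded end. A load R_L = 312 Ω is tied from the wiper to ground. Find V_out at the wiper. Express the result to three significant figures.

Lower segment x·R_p = 37.10 Ω; upper segment (1−x)·R_p = 14.00 Ω.
(x·R_p) ‖ R_L = 33.16 Ω.
V_out = 40.7 × 33.16/(14.00 + 33.16) = 28.62 V.

V_out ≈ 28.6 V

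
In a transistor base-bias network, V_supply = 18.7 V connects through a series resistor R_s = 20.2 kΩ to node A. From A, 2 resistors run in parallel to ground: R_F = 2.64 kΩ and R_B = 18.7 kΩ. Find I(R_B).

Parallel bank: R_p = 1/(1/2.64 + 1/18.7) = 2.313 kΩ.
Node voltage V_A = V_supply · R_p/(R_s + R_p) = 18.7 × 0.1028 = 1.922 V.
Branch current I = V_A/R_B = 1.922/18.7 = 0.1028 mA.
(Check via current divider: I_total = 0.8306 mA; share G_k/ΣG = 0.1237 → same result.)

I ≈ 0.103 mA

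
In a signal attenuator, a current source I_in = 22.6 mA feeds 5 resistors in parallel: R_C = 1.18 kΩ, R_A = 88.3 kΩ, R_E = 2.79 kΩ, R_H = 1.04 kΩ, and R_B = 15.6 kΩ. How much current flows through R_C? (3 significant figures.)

Conductances: ΣG = 1/1.18 + 1/88.3 + 1/2.79 + 1/1.04 + 1/15.6 = 2.243 (1/kΩ).
R_C takes the fraction G_k/ΣG = 0.8475/2.243 = 0.3778, so I = 22.6 × 0.3778 = 8.539 mA.

I ≈ 8.54 mA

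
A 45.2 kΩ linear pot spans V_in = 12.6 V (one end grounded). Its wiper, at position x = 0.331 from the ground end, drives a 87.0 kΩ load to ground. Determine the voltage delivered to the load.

V_out ≈ 3.74 V

Lower segment x·R_p = 14.96 kΩ; upper segment (1−x)·R_p = 30.24 kΩ.
(x·R_p) ‖ R_L = 12.77 kΩ.
Then V_out = V_in · 12.77/(30.24 + 12.77) = 3.740 V.
(Unloaded: V_out = x·V_in = 4.17 V.)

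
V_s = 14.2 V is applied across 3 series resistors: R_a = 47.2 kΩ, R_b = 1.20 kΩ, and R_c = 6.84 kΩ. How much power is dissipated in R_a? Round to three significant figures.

P ≈ 3.12 mW

Series current I = V_s/ΣR = 14.2/55.24 = 0.2571 mA.
V(R_a) = I·R = 12.13 V; P = V·I = 12.13 × 0.2571 = 3.119 mW.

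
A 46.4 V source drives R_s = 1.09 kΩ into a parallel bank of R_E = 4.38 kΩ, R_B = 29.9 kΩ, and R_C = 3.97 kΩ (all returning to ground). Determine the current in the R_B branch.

Parallel bank: R_p = 1/(1/4.38 + 1/29.9 + 1/3.97) = 1.947 kΩ.
V_A by voltage divider: V_A = 46.4 × 1.947/(1.09 + 1.947) = 29.75 V.
I(R_B) = V_A / R_B = 29.75/29.9 = 0.9949 mA.
(Check via current divider: I_total = 15.28 mA; share G_k/ΣG = 0.06511 → same result.)

I ≈ 0.995 mA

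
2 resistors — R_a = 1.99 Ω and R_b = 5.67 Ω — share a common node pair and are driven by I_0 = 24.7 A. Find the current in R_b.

I ≈ 6.42 A

For two parallel branches, I_k = I_0 · (other R)/(sum of R).
So I = 24.7 × 1.99/7.660 = 6.417 A.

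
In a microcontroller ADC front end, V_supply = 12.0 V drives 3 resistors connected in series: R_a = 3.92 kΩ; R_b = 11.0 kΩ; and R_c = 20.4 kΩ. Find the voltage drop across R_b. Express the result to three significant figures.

Series total: ΣR = 3.92 + 11.0 + 20.4 = 35.32 kΩ.
By the voltage-divider rule, V = 12.0 × 11.00/35.32 = 3.737 V.

V ≈ 3.74 V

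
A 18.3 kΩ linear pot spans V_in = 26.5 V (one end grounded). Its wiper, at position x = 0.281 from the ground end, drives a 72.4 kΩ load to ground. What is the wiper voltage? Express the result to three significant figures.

The pot divides into 13.16 kΩ above the wiper and 5.142 kΩ below.
R_L loads the lower segment: effective lower R = 4.801 kΩ.
Then V_out = V_in · 4.801/(13.16 + 4.801) = 7.085 V.

V_out ≈ 7.08 V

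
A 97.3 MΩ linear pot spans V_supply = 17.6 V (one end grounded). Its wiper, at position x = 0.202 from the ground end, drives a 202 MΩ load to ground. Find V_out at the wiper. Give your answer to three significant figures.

The pot divides into 77.65 MΩ above the wiper and 19.65 MΩ below.
(x·R_p) ‖ R_L = 17.91 MΩ.
V_out = 17.6 × 17.91/(77.65 + 17.91) = 3.299 V.

V_out ≈ 3.30 V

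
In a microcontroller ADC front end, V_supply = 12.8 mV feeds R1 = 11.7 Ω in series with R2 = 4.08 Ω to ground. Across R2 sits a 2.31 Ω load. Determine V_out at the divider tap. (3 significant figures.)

The load sits in parallel with R2, giving an effective lower resistance R2' = R2·R_L/(R2+R_L) = 1.475 Ω.
Voltage divider with the loaded lower leg: V_out = 12.8 × 1.475/(11.7 + 1.475) = 12.8 × 0.1119 = 1.433 mV.
(Unloaded it would be 3.31 mV; the load pulls it down.)

V_out ≈ 1.43 mV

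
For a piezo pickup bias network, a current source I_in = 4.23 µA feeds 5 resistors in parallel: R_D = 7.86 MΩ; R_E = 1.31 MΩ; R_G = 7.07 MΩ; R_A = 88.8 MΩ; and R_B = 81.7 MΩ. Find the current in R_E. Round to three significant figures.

Conductances: ΣG = 1/7.86 + 1/1.31 + 1/7.07 + 1/88.8 + 1/81.7 = 1.056 (1/MΩ).
R_E takes the fraction G_k/ΣG = 0.7634/1.056 = 0.7232, so I = 4.23 × 0.7232 = 3.059 µA.

I ≈ 3.06 µA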